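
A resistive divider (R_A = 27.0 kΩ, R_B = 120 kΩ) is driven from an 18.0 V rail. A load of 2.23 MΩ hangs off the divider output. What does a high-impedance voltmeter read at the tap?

The load sits in parallel with R_B: R_B‖R_L = (120 × 2230) / (120 + 2230) = 113.9 kΩ.
V_out = 18.0 × 113.9 / (27.0 + 113.9) = 18.0 × 113.9/140.9 = 14.6 V.

V_out ≈ 14.6 V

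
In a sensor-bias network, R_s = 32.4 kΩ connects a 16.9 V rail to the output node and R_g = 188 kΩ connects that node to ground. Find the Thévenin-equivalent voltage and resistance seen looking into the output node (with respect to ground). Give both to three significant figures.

V_th is the open-circuit tap voltage: 16.9 × 188/(32.4 + 188) = 14.4 V.
With the supply zeroed, R_s and R_g appear in parallel from the tap: R_th = R_s‖R_g = (32.4 × 188)/220.4 = 27.6 kΩ.

V_th = 14.4 V, R_th = 27.6 kΩ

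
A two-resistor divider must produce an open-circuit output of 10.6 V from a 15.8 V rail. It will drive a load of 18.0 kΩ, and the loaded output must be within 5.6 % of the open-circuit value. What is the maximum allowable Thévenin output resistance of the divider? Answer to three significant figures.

Loading drop = R_th/(R_th + R_L) ≤ 0.0560, so R_th ≤ R_L · ε/(1−ε) = 18.0 kΩ × 0.0560/0.9440 = 1.07 kΩ.

R_th ≤ 1.07 kΩ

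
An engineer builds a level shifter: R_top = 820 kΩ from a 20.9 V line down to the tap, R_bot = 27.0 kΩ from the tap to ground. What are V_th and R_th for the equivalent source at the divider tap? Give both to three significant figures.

V_th is the open-circuit tap voltage: 20.9 × 27.0/(820 + 27.0) = 0.666 V.
With the supply zeroed, R_top and R_bot appear in parallel from the tap: R_th = R_top‖R_bot = (820 × 27.0)/847.0 = 26.1 kΩ.

V_th = 0.666 V, R_th = 26.1 kΩ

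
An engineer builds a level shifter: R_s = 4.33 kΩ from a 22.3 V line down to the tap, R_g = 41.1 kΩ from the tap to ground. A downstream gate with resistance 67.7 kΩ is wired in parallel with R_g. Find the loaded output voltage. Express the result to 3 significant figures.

V_out ≈ 19.1 V

The load sits in parallel with R_g: R_g‖R_L = (41.1 × 67.7) / (41.1 + 67.7) = 25.57 kΩ.
V_out = 22.3 × 25.57 / (4.33 + 25.57) = 22.3 × 25.57/29.90 = 19.1 V.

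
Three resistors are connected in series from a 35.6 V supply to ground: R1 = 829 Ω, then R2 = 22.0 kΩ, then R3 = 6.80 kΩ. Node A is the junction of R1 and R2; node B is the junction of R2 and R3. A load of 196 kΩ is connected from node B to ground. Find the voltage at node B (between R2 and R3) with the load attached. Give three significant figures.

V ≈ 7.96 V

At node B, R3 is in parallel with the load: R3‖R_L = 6572 Ω.
Below node A the resistance is R2 + (R3‖R_L) = 28570 Ω, so V_A = 35.6 × 28570/29400 = 34.60 V.
Then V_B = V_A × (R3‖R_L)/(R2 + R3‖R_L) = 34.60 × 6572/28570 = 7.96 V.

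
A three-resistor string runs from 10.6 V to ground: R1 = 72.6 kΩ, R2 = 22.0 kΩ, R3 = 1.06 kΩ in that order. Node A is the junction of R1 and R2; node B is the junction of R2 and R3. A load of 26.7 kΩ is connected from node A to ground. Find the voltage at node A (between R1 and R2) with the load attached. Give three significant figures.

Below node A the series string R2+R3 = 23.06 kΩ sits in parallel with the 26.7 kΩ load: 12.37 kΩ.
V_A = 10.6 × 12.37/(72.6 + 12.37) = 1.54 V.

V ≈ 1.54 V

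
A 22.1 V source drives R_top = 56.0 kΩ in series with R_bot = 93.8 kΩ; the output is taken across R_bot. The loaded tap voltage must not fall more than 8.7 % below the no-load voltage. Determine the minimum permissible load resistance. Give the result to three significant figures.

Output resistance R_th = R_top‖R_bot = (56.0 × 93.8)/149.8 = 35.07 kΩ.
The fractional drop is R_th/(R_th + R_L); requiring this ≤ 0.0870 gives R_L ≥ R_th(1/0.0870 − 1) = 35.07 × 10.49 = 368 kΩ.

R_L(min) ≈ 368 kΩ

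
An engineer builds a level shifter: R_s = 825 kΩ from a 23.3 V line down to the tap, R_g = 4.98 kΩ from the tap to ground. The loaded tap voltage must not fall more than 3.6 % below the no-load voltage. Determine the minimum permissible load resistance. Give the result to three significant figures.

R_L(min) ≈ 133 kΩ

Output resistance R_th = R_s‖R_g = (825 × 4.98)/830.0 = 4.950 kΩ.
The fractional drop is R_th/(R_th + R_L); requiring this ≤ 0.0360 gives R_L ≥ R_th(1/0.0360 − 1) = 4.950 × 26.78 = 133 kΩ.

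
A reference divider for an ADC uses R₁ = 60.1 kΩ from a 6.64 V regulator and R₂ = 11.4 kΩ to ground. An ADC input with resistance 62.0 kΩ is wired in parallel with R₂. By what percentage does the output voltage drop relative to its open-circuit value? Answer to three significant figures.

13.4 %

The divider's output (Thévenin) resistance is R₁‖R₂ = 9.582 kΩ.
Fractional drop under load = R_th/(R_th + R_L) = 9.582 / (9.582 + 62.0) = 0.1339.
So the output falls by 13.4 %.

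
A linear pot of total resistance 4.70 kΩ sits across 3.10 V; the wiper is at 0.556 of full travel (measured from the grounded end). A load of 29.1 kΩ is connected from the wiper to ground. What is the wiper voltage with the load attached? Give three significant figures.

The wiper splits the pot into (1−α)R = 2.087 kΩ above and αR = 2.613 kΩ below.
Lower section ‖ load = 2.398 kΩ.
V_wiper = 3.10 × 2.398/(2.087 + 2.398) = 1.66 V.

V ≈ 1.66 V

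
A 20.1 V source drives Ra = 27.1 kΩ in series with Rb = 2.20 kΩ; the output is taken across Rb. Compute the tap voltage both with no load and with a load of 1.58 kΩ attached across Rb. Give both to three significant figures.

Open-circuit: V = 20.1 × 2.20/(27.1 + 2.20) = 1.51 V.
With the load, Rb becomes Rb‖R_L = 0.9196 kΩ, so V = 20.1 × 0.9196/28.02 = 0.660 V.

Unloaded: 1.51 V; loaded: 0.660 V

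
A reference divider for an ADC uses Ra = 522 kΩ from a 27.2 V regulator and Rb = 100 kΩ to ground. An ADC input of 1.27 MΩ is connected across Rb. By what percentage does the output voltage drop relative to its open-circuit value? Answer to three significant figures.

The divider's output (Thévenin) resistance is Ra‖Rb = 83.92 kΩ.
Fractional drop under load = R_th/(R_th + R_L) = 83.92 / (83.92 + 1270) = 0.06198.
So the output falls by 6.20 %.

6.20 %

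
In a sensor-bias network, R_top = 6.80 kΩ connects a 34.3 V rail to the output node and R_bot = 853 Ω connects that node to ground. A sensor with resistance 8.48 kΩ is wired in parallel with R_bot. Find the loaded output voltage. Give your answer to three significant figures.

The load sits in parallel with R_bot: R_bot‖R_L = (853 × 8480) / (853 + 8480) = 775.0 Ω.
V_out = 34.3 × 775.0 / (6800 + 775.0) = 34.3 × 775.0/7575 = 3.51 V.

V_out ≈ 3.51 V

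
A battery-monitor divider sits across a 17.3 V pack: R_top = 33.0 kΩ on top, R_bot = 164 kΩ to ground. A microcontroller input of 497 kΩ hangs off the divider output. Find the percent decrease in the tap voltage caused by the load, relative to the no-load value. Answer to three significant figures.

5.24 %

The divider's output (Thévenin) resistance is R_top‖R_bot = 27.47 kΩ.
Fractional drop under load = R_th/(R_th + R_L) = 27.47 / (27.47 + 497) = 0.05238.
So the output falls by 5.24 %.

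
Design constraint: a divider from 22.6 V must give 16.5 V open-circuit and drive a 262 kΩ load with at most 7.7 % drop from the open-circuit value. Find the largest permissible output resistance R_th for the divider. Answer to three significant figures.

Loading drop = R_th/(R_th + R_L) ≤ 0.0770, so R_th ≤ R_L · ε/(1−ε) = 262 kΩ × 0.0770/0.9230 = 21.9 kΩ.
(Any R1, R2 with R2/(R1+R2) = 0.730 and R1‖R2 ≤ 21.9 kΩ will meet the spec.)

R_th ≤ 21.9 kΩ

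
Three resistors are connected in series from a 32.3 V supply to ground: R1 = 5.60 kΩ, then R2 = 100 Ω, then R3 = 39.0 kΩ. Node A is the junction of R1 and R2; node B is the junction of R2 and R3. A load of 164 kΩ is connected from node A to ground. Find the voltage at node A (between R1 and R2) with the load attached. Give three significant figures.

V ≈ 27.4 V

Below node A the series string R2+R3 = 39100 Ω sits in parallel with the 164000 Ω load: 31570 Ω.
V_A = 32.3 × 31570/(5600 + 31570) = 27.4 V.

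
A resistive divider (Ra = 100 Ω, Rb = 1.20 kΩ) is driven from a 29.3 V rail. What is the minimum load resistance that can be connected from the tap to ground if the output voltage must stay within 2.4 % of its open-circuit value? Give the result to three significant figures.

R_L(min) ≈ 3.75 kΩ

Output resistance R_th = Ra‖Rb = (100 × 1200)/1300 = 92.31 Ω.
The fractional drop is R_th/(R_th + R_L); requiring this ≤ 0.0240 gives R_L ≥ R_th(1/0.0240 − 1) = 92.31 × 40.67 = 3.75 kΩ.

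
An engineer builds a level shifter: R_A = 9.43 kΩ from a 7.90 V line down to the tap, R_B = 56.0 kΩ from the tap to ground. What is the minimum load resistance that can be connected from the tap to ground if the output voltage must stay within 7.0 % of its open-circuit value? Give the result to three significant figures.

R_L(min) ≈ 107 kΩ

Output resistance R_th = R_A‖R_B = (9.43 × 56.0)/65.43 = 8.071 kΩ.
The fractional drop is R_th/(R_th + R_L); requiring this ≤ 0.0700 gives R_L ≥ R_th(1/0.0700 − 1) = 8.071 × 13.29 = 107 kΩ.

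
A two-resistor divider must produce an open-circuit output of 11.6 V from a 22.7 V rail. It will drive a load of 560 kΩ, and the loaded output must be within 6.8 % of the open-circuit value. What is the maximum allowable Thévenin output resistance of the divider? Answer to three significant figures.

Loading drop = R_th/(R_th + R_L) ≤ 0.0680, so R_th ≤ R_L · ε/(1−ε) = 560 kΩ × 0.0680/0.9320 = 40.9 kΩ.

R_th ≤ 40.9 kΩ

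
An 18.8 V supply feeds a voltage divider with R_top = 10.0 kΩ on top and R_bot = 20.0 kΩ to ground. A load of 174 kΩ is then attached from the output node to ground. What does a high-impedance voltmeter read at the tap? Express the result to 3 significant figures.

V_out ≈ 12.1 V

The load sits in parallel with R_bot: R_bot‖R_L = (20.0 × 174) / (20.0 + 174) = 17.94 kΩ.
V_out = 18.8 × 17.94 / (10.0 + 17.94) = 18.8 × 17.94/27.94 = 12.1 V.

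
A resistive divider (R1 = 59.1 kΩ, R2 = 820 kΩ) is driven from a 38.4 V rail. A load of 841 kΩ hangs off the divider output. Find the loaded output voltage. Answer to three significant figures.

V_out ≈ 33.6 V

The load sits in parallel with R2: R2‖R_L = (820 × 841) / (820 + 841) = 415.2 kΩ.
V_out = 38.4 × 415.2 / (59.1 + 415.2) = 38.4 × 415.2/474.3 = 33.6 V.
(Unloaded it would have been 35.8 V.)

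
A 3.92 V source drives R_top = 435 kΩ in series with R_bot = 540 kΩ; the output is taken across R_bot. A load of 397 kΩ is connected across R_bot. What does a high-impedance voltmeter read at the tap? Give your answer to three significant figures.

V_out ≈ 1.35 V

The load sits in parallel with R_bot: R_bot‖R_L = (540 × 397) / (540 + 397) = 228.8 kΩ.
V_out = 3.92 × 228.8 / (435 + 228.8) = 3.92 × 228.8/663.8 = 1.35 V.
(Unloaded it would have been 2.17 V.)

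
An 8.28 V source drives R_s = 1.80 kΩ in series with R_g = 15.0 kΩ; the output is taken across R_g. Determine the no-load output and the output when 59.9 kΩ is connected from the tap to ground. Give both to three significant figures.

Unloaded: 7.39 V; loaded: 7.20 V

Open-circuit: V = 8.28 × 15.0/(1.80 + 15.0) = 7.39 V.
With the load, R_g becomes R_g‖R_L = 12.00 kΩ, so V = 8.28 × 12.00/13.80 = 7.20 V.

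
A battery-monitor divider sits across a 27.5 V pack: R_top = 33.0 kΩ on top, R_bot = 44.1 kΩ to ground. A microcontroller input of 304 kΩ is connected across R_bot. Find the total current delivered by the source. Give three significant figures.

R_bot‖R_L = 38.51 kΩ, so the source sees R_top + R_bot‖R_L = 71.51 kΩ.
I = 27.5 V / 71.51 kΩ = 0.385 mA.

I ≈ 0.385 mA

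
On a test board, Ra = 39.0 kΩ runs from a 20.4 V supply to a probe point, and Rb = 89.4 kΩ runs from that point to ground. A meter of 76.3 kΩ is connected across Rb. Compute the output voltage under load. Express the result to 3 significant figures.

The load sits in parallel with Rb: Rb‖R_L = (89.4 × 76.3) / (89.4 + 76.3) = 41.17 kΩ.
V_out = 20.4 × 41.17 / (39.0 + 41.17) = 20.4 × 41.17/80.17 = 10.5 V.

V_out ≈ 10.5 V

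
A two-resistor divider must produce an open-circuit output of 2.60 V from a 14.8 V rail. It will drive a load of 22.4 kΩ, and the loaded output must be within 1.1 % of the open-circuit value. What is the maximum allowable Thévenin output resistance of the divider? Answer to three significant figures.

Loading drop = R_th/(R_th + R_L) ≤ 0.0110, so R_th ≤ R_L · ε/(1−ε) = 22.4 kΩ × 0.0110/0.9890 = 249 Ω.

R_th ≤ 249 Ω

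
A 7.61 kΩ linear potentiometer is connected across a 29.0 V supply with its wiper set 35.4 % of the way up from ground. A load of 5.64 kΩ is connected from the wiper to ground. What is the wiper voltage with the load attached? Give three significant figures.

The wiper splits the pot into (1−α)R = 4.916 kΩ above and αR = 2.694 kΩ below.
Lower section ‖ load = 1.823 kΩ.
V_wiper = 29.0 × 1.823/(4.916 + 1.823) = 7.85 V.

V ≈ 7.85 V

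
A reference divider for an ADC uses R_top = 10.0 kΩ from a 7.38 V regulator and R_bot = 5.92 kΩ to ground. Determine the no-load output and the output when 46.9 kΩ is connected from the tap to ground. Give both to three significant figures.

Open-circuit: V = 7.38 × 5.92/(10.0 + 5.92) = 2.74 V.
With the load, R_bot becomes R_bot‖R_L = 5.256 kΩ, so V = 7.38 × 5.256/15.26 = 2.54 V.

Unloaded: 2.74 V; loaded: 2.54 V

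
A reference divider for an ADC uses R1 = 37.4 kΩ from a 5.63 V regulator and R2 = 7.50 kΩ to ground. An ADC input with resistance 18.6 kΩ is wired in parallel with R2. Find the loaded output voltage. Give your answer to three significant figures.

The load sits in parallel with R2: R2‖R_L = (7.50 × 18.6) / (7.50 + 18.6) = 5.345 kΩ.
V_out = 5.63 × 5.345 / (37.4 + 5.345) = 5.63 × 5.345/42.74 = 0.704 V.

V_out ≈ 0.704 V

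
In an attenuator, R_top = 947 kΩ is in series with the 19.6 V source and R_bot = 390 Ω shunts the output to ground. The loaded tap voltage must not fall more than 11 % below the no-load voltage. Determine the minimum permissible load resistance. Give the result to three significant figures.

R_L(min) ≈ 3.15 kΩ

Output resistance R_th = R_top‖R_bot = (947000 × 390)/947400 = 389.8 Ω.
The fractional drop is R_th/(R_th + R_L); requiring this ≤ 0.110 gives R_L ≥ R_th(1/0.110 − 1) = 389.8 × 8.091 = 3.15 kΩ.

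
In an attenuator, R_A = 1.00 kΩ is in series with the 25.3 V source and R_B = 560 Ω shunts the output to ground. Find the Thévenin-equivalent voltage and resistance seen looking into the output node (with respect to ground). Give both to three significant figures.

V_th is the open-circuit tap voltage: 25.3 × 560/(1000 + 560) = 9.08 V.
With the supply zeroed, R_A and R_B appear in parallel from the tap: R_th = R_A‖R_B = (1000 × 560)/1560 = 359 Ω.

V_th = 9.08 V, R_th = 359 Ω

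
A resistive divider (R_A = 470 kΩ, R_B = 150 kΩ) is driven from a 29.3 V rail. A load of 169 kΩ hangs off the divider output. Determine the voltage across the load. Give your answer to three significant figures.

The load sits in parallel with R_B: R_B‖R_L = (150 × 169) / (150 + 169) = 79.47 kΩ.
V_out = 29.3 × 79.47 / (470 + 79.47) = 29.3 × 79.47/549.5 = 4.24 V.
(Unloaded it would have been 7.09 V.)

V_out ≈ 4.24 V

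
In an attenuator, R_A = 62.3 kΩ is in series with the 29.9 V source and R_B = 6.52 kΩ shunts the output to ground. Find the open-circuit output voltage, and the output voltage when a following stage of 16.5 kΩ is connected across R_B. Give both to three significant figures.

Unloaded: 2.83 V; loaded: 2.09 V

Open-circuit: V = 29.9 × 6.52/(62.3 + 6.52) = 2.83 V.
With the load, R_B becomes R_B‖R_L = 4.673 kΩ, so V = 29.9 × 4.673/66.97 = 2.09 V.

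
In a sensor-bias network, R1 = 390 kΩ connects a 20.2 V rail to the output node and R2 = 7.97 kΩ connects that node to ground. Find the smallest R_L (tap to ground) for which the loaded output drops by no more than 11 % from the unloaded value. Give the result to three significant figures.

Output resistance R_th = R1‖R2 = (390 × 7.97)/398.0 = 7.810 kΩ.
The fractional drop is R_th/(R_th + R_L); requiring this ≤ 0.110 gives R_L ≥ R_th(1/0.110 − 1) = 7.810 × 8.091 = 63.2 kΩ.

R_L(min) ≈ 63.2 kΩ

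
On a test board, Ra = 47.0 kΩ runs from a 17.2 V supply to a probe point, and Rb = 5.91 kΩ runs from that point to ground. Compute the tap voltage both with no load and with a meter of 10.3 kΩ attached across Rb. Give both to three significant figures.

Unloaded: 1.92 V; loaded: 1.27 V

Open-circuit: V = 17.2 × 5.91/(47.0 + 5.91) = 1.92 V.
With the load, Rb becomes Rb‖R_L = 3.755 kΩ, so V = 17.2 × 3.755/50.76 = 1.27 V.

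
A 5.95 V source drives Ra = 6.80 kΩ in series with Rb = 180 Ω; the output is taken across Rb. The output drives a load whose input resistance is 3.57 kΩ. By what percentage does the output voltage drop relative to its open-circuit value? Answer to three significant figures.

4.68 %

The divider's output (Thévenin) resistance is Ra‖Rb = 175.4 Ω.
Fractional drop under load = R_th/(R_th + R_L) = 175.4 / (175.4 + 3570) = 0.04682.
So the output falls by 4.68 %.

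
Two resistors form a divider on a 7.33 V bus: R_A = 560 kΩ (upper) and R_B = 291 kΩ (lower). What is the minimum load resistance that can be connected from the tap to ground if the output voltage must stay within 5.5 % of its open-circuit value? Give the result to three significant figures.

Output resistance R_th = R_A‖R_B = (560 × 291)/851.0 = 191.5 kΩ.
The fractional drop is R_th/(R_th + R_L); requiring this ≤ 0.0550 gives R_L ≥ R_th(1/0.0550 − 1) = 191.5 × 17.18 = 3.29 MΩ.

R_L(min) ≈ 3.29 MΩ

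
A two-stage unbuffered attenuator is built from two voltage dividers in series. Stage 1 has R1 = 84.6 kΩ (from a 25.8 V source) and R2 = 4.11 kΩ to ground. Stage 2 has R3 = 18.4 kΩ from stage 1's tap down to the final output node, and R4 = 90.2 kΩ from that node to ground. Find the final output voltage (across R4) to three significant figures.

V_out ≈ 0.958 V

Stage 2 presents R3+R4 = 108.6 kΩ as a load on stage 1's tap.
Stage 1's lower leg becomes R2‖(R3+R4) = 3.960 kΩ, so V_mid = 25.8 × 3.960/88.56 = 1.154 V.
Stage 2 is itself unloaded: V_out = V_mid × R4/(R3+R4) = 1.154 × 90.2/108.6 = 0.958 V.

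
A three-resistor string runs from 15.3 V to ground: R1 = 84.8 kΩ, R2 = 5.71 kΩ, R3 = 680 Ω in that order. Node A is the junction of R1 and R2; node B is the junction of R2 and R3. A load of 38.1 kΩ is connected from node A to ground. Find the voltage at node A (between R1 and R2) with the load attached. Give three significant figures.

V ≈ 0.927 V

Below node A the series string R2+R3 = 6390 Ω sits in parallel with the 38100 Ω load: 5472 Ω.
V_A = 15.3 × 5472/(84800 + 5472) = 0.927 V.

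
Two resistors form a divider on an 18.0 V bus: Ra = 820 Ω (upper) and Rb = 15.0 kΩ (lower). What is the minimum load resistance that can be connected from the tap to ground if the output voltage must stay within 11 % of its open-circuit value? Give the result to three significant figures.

Output resistance R_th = Ra‖Rb = (820 × 15000)/15820 = 777.5 Ω.
The fractional drop is R_th/(R_th + R_L); requiring this ≤ 0.110 gives R_L ≥ R_th(1/0.110 − 1) = 777.5 × 8.091 = 6.29 kΩ.

R_L(min) ≈ 6.29 kΩ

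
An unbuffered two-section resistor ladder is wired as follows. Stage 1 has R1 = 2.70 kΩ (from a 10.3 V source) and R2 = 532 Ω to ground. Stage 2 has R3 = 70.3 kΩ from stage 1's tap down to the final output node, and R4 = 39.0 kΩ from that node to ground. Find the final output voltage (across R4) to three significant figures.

Stage 2 presents R3+R4 = 109300 Ω as a load on stage 1's tap.
Stage 1's lower leg becomes R2‖(R3+R4) = 529.4 Ω, so V_mid = 10.3 × 529.4/3229 = 1.689 V.
Stage 2 is itself unloaded: V_out = V_mid × R4/(R3+R4) = 1.689 × 39000/109300 = 0.603 V.

V_out ≈ 0.603 V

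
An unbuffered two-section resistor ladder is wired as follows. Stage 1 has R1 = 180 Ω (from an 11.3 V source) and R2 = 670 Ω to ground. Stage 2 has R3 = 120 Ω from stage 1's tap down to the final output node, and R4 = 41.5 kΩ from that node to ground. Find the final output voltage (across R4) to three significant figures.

Stage 2 presents R3+R4 = 41620 Ω as a load on stage 1's tap.
Stage 1's lower leg becomes R2‖(R3+R4) = 659.4 Ω, so V_mid = 11.3 × 659.4/839.4 = 8.877 V.
Stage 2 is itself unloaded: V_out = V_mid × R4/(R3+R4) = 8.877 × 41500/41620 = 8.85 V.

V_out ≈ 8.85 V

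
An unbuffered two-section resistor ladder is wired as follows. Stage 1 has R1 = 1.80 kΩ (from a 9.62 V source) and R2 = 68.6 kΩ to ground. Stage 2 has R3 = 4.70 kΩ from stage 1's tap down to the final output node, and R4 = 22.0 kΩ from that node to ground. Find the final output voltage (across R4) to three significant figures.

V_out ≈ 7.25 V

Stage 2 presents R3+R4 = 26.70 kΩ as a load on stage 1's tap.
Stage 1's lower leg becomes R2‖(R3+R4) = 19.22 kΩ, so V_mid = 9.62 × 19.22/21.02 = 8.796 V.
Stage 2 is itself unloaded: V_out = V_mid × R4/(R3+R4) = 8.796 × 22.0/26.70 = 7.25 V.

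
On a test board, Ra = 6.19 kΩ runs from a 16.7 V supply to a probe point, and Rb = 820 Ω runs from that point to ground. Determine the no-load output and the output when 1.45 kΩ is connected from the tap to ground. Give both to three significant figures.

Open-circuit: V = 16.7 × 820/(6190 + 820) = 1.95 V.
With the load, Rb becomes Rb‖R_L = 523.8 Ω, so V = 16.7 × 523.8/6714 = 1.30 V.

Unloaded: 1.95 V; loaded: 1.30 V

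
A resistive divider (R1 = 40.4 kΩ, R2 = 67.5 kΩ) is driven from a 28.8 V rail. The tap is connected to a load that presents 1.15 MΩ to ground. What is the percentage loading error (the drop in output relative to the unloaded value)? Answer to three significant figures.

2.15 %

The divider's output (Thévenin) resistance is R1‖R2 = 25.27 kΩ.
Fractional drop under load = R_th/(R_th + R_L) = 25.27 / (25.27 + 1150) = 0.02150.
So the output falls by 2.15 %.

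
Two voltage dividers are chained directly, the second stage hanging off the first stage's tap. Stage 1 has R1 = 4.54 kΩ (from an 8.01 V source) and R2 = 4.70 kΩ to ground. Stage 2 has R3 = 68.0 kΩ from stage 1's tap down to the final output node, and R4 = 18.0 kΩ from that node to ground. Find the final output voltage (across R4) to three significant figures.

V_out ≈ 0.830 V

Stage 2 presents R3+R4 = 86.00 kΩ as a load on stage 1's tap.
Stage 1's lower leg becomes R2‖(R3+R4) = 4.456 kΩ, so V_mid = 8.01 × 4.456/8.996 = 3.968 V.
Stage 2 is itself unloaded: V_out = V_mid × R4/(R3+R4) = 3.968 × 18.0/86.00 = 0.830 V.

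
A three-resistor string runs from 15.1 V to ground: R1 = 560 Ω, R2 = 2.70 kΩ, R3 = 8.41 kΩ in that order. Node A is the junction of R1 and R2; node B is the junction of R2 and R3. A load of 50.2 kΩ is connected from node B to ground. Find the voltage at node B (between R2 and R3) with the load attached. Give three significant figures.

At node B, R3 is in parallel with the load: R3‖R_L = 7203 Ω.
Below node A the resistance is R2 + (R3‖R_L) = 9903 Ω, so V_A = 15.1 × 9903/10460 = 14.29 V.
Then V_B = V_A × (R3‖R_L)/(R2 + R3‖R_L) = 14.29 × 7203/9903 = 10.4 V.

V ≈ 10.4 V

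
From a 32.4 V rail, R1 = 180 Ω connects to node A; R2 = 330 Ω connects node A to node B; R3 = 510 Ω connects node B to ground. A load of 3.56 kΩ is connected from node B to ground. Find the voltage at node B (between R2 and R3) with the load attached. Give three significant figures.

At node B, R3 is in parallel with the load: R3‖R_L = 446.1 Ω.
Below node A the resistance is R2 + (R3‖R_L) = 776.1 Ω, so V_A = 32.4 × 776.1/956.1 = 26.30 V.
Then V_B = V_A × (R3‖R_L)/(R2 + R3‖R_L) = 26.30 × 446.1/776.1 = 15.1 V.

V ≈ 15.1 V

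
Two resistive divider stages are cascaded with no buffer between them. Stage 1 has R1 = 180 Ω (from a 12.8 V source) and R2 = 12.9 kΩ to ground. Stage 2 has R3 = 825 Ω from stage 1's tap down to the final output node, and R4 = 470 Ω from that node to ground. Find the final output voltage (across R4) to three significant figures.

V_out ≈ 4.03 V

Stage 2 presents R3+R4 = 1295 Ω as a load on stage 1's tap.
Stage 1's lower leg becomes R2‖(R3+R4) = 1177 Ω, so V_mid = 12.8 × 1177/1357 = 11.10 V.
Stage 2 is itself unloaded: V_out = V_mid × R4/(R3+R4) = 11.10 × 470/1295 = 4.03 V.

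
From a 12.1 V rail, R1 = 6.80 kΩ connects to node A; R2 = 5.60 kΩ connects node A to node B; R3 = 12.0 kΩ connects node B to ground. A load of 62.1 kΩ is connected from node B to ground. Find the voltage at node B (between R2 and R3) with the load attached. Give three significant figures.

V ≈ 5.42 V

At node B, R3 is in parallel with the load: R3‖R_L = 10.06 kΩ.
Below node A the resistance is R2 + (R3‖R_L) = 15.66 kΩ, so V_A = 12.1 × 15.66/22.46 = 8.436 V.
Then V_B = V_A × (R3‖R_L)/(R2 + R3‖R_L) = 8.436 × 10.06/15.66 = 5.42 V.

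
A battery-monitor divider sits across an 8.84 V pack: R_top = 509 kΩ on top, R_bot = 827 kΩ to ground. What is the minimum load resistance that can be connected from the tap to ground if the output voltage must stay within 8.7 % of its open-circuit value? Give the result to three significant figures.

R_L(min) ≈ 3.31 MΩ

Output resistance R_th = R_top‖R_bot = (509 × 827)/1336 = 315.1 kΩ.
The fractional drop is R_th/(R_th + R_L); requiring this ≤ 0.0870 gives R_L ≥ R_th(1/0.0870 − 1) = 315.1 × 10.49 = 3.31 MΩ.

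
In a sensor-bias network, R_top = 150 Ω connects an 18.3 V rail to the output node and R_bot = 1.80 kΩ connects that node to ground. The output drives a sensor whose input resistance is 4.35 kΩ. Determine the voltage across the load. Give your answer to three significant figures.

V_out ≈ 16.4 V

The load sits in parallel with R_bot: R_bot‖R_L = (1800 × 4350) / (1800 + 4350) = 1273 Ω.
V_out = 18.3 × 1273 / (150 + 1273) = 18.3 × 1273/1423 = 16.4 V.
(Unloaded it would have been 16.9 V.)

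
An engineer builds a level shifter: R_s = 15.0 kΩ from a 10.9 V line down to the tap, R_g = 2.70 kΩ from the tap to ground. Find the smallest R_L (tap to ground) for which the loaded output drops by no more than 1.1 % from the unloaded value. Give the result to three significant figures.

R_L(min) ≈ 206 kΩ

Output resistance R_th = R_s‖R_g = (15.0 × 2.70)/17.70 = 2.288 kΩ.
The fractional drop is R_th/(R_th + R_L); requiring this ≤ 0.0110 gives R_L ≥ R_th(1/0.0110 − 1) = 2.288 × 89.91 = 206 kΩ.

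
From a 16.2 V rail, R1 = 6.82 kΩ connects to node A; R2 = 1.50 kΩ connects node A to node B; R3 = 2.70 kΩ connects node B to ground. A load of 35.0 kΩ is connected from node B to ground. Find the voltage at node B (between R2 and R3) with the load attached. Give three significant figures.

V ≈ 3.75 V

At node B, R3 is in parallel with the load: R3‖R_L = 2.507 kΩ.
Below node A the resistance is R2 + (R3‖R_L) = 4.007 kΩ, so V_A = 16.2 × 4.007/10.83 = 5.995 V.
Then V_B = V_A × (R3‖R_L)/(R2 + R3‖R_L) = 5.995 × 2.507/4.007 = 3.75 V.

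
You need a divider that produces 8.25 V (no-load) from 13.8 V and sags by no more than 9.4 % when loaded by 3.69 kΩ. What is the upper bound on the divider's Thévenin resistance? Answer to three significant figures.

R_th ≤ 383 Ω

Loading drop = R_th/(R_th + R_L) ≤ 0.0940, so R_th ≤ R_L · ε/(1−ε) = 3.69 kΩ × 0.0940/0.9060 = 383 Ω.
(Any R1, R2 with R2/(R1+R2) = 0.598 and R1‖R2 ≤ 383 Ω will meet the spec.)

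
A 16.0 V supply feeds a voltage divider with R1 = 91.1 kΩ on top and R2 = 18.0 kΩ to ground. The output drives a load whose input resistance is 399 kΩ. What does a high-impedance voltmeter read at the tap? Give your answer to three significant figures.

The load sits in parallel with R2: R2‖R_L = (18.0 × 399) / (18.0 + 399) = 17.22 kΩ.
V_out = 16.0 × 17.22 / (91.1 + 17.22) = 16.0 × 17.22/108.3 = 2.54 V.

V_out ≈ 2.54 V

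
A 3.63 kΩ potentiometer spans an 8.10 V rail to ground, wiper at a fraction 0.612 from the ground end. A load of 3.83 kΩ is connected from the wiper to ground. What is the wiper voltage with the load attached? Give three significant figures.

The wiper splits the pot into (1−α)R = 1.408 kΩ above and αR = 2.222 kΩ below.
Lower section ‖ load = 1.406 kΩ.
V_wiper = 8.10 × 1.406/(1.408 + 1.406) = 4.05 V.

V ≈ 4.05 V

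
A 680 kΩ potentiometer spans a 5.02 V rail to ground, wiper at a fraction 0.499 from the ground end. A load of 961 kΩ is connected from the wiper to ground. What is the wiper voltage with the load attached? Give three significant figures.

V ≈ 2.13 V

The wiper splits the pot into (1−α)R = 340.7 kΩ above and αR = 339.3 kΩ below.
Lower section ‖ load = 250.8 kΩ.
V_wiper = 5.02 × 250.8/(340.7 + 250.8) = 2.13 V.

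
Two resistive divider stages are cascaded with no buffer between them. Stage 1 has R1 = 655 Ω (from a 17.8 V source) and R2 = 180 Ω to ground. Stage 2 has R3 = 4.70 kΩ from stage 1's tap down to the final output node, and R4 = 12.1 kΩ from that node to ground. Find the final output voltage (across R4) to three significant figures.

Stage 2 presents R3+R4 = 16800 Ω as a load on stage 1's tap.
Stage 1's lower leg becomes R2‖(R3+R4) = 178.1 Ω, so V_mid = 17.8 × 178.1/833.1 = 3.805 V.
Stage 2 is itself unloaded: V_out = V_mid × R4/(R3+R4) = 3.805 × 12100/16800 = 2.74 V.

V_out ≈ 2.74 V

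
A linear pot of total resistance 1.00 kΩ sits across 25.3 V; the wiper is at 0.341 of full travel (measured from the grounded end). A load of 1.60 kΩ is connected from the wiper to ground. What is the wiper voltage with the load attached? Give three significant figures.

The wiper splits the pot into (1−α)R = 659.0 Ω above and αR = 341.0 Ω below.
Lower section ‖ load = 281.1 Ω.
V_wiper = 25.3 × 281.1/(659.0 + 281.1) = 7.56 V.

V ≈ 7.56 V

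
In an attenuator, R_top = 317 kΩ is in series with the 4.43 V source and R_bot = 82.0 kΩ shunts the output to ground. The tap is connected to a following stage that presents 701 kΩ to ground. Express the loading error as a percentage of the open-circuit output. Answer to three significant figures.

8.50 %

The divider's output (Thévenin) resistance is R_top‖R_bot = 65.15 kΩ.
Fractional drop under load = R_th/(R_th + R_L) = 65.15 / (65.15 + 701) = 0.08503.
So the output falls by 8.50 %.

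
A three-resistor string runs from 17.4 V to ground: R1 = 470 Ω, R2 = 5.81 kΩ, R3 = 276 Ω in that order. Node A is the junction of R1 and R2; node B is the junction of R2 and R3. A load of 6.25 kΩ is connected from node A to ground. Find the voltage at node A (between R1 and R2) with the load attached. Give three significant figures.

V ≈ 15.1 V

Below node A the series string R2+R3 = 6086 Ω sits in parallel with the 6250 Ω load: 3083 Ω.
V_A = 17.4 × 3083/(470 + 3083) = 15.1 V.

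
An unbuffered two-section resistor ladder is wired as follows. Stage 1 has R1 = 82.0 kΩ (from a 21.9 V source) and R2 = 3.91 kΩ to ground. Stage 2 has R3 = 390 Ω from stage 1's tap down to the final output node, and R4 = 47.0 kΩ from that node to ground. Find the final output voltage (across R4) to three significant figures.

Stage 2 presents R3+R4 = 47390 Ω as a load on stage 1's tap.
Stage 1's lower leg becomes R2‖(R3+R4) = 3612 Ω, so V_mid = 21.9 × 3612/85610 = 0.9240 V.
Stage 2 is itself unloaded: V_out = V_mid × R4/(R3+R4) = 0.9240 × 47000/47390 = 0.916 V.

V_out ≈ 0.916 V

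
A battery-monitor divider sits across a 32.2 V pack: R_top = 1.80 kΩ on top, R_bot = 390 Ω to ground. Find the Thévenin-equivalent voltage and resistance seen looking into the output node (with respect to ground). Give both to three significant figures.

V_th = 5.73 V, R_th = 321 Ω

V_th is the open-circuit tap voltage: 32.2 × 390/(1800 + 390) = 5.73 V.
With the supply zeroed, R_top and R_bot appear in parallel from the tap: R_th = R_top‖R_bot = (1800 × 390)/2190 = 321 Ω.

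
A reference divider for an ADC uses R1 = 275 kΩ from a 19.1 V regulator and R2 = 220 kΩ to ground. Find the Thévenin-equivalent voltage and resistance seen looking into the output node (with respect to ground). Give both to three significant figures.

V_th = 8.49 V, R_th = 122 kΩ

V_th is the open-circuit tap voltage: 19.1 × 220/(275 + 220) = 8.49 V.
With the supply zeroed, R1 and R2 appear in parallel from the tap: R_th = R1‖R2 = (275 × 220)/495.0 = 122 kΩ.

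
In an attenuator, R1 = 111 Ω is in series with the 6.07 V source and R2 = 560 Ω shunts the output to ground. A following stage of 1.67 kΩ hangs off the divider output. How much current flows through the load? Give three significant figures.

R2‖R_L = 419.4 Ω; V_out = 6.07 × 419.4/530.4 = 4.800 V.
I_L = V_out / R_L = 4.800 / 1.67 kΩ = 2.87 mA.

I_L ≈ 2.87 mA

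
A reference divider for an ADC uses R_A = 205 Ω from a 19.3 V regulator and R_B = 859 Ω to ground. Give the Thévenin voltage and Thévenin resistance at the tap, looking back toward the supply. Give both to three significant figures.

V_th = 15.6 V, R_th = 166 Ω

V_th is the open-circuit tap voltage: 19.3 × 859/(205 + 859) = 15.6 V.
With the supply zeroed, R_A and R_B appear in parallel from the tap: R_th = R_A‖R_B = (205 × 859)/1064 = 166 Ω.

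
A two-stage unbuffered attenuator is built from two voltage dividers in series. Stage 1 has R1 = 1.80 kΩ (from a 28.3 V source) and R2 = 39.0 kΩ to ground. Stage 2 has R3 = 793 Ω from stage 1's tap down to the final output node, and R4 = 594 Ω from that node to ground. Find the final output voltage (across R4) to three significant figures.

Stage 2 presents R3+R4 = 1387 Ω as a load on stage 1's tap.
Stage 1's lower leg becomes R2‖(R3+R4) = 1339 Ω, so V_mid = 28.3 × 1339/3139 = 12.07 V.
Stage 2 is itself unloaded: V_out = V_mid × R4/(R3+R4) = 12.07 × 594/1387 = 5.17 V.

V_out ≈ 5.17 V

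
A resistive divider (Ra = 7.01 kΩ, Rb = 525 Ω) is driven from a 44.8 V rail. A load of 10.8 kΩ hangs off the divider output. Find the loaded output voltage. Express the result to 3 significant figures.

The load sits in parallel with Rb: Rb‖R_L = (525 × 10800) / (525 + 10800) = 500.7 Ω.
V_out = 44.8 × 500.7 / (7010 + 500.7) = 44.8 × 500.7/7511 = 2.99 V.
(Unloaded it would have been 3.12 V.)

V_out ≈ 2.99 V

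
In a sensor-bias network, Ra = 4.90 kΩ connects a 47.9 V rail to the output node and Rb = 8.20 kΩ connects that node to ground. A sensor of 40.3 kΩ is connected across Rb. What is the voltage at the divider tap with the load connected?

The load sits in parallel with Rb: Rb‖R_L = (8.20 × 40.3) / (8.20 + 40.3) = 6.814 kΩ.
V_out = 47.9 × 6.814 / (4.90 + 6.814) = 47.9 × 6.814/11.71 = 27.9 V.
(Unloaded it would have been 30.0 V.)

V_out ≈ 27.9 V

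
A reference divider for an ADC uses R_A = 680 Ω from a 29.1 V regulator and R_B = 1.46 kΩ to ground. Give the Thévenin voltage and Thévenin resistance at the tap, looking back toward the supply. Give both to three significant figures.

V_th is the open-circuit tap voltage: 29.1 × 1460/(680 + 1460) = 19.9 V.
With the supply zeroed, R_A and R_B appear in parallel from the tap: R_th = R_A‖R_B = (680 × 1460)/2140 = 464 Ω.

V_th = 19.9 V, R_th = 464 Ω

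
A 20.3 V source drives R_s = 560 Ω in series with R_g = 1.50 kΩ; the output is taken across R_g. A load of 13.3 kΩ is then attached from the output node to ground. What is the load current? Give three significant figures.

I_L ≈ 1.08 mA

R_g‖R_L = 1348 Ω; V_out = 20.3 × 1348/1908 = 14.34 V.
I_L = V_out / R_L = 14.34 / 13.3 kΩ = 1.08 mA.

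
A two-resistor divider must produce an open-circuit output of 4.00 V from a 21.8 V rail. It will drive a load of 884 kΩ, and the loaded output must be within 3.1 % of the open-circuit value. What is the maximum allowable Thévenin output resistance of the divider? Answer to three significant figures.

Loading drop = R_th/(R_th + R_L) ≤ 0.0310, so R_th ≤ R_L · ε/(1−ε) = 884 kΩ × 0.0310/0.9690 = 28.3 kΩ.

R_th ≤ 28.3 kΩ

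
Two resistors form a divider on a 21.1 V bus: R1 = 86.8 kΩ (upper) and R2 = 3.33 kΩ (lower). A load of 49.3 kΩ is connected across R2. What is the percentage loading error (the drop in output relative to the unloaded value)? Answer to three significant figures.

The divider's output (Thévenin) resistance is R1‖R2 = 3.207 kΩ.
Fractional drop under load = R_th/(R_th + R_L) = 3.207 / (3.207 + 49.3) = 0.06108.
So the output falls by 6.11 %.

6.11 %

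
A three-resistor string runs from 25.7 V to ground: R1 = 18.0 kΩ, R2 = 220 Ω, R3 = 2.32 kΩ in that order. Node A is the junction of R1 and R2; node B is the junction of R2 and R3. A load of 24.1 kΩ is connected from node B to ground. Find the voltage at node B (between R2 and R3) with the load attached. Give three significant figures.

At node B, R3 is in parallel with the load: R3‖R_L = 2116 Ω.
Below node A the resistance is R2 + (R3‖R_L) = 2336 Ω, so V_A = 25.7 × 2336/20340 = 2.952 V.
Then V_B = V_A × (R3‖R_L)/(R2 + R3‖R_L) = 2.952 × 2116/2336 = 2.67 V.

V ≈ 2.67 V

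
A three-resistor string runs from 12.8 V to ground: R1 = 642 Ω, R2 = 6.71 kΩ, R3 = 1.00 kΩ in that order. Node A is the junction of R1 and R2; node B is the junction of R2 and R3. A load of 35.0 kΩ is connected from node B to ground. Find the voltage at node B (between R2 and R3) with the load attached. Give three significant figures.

V ≈ 1.49 V

At node B, R3 is in parallel with the load: R3‖R_L = 972.2 Ω.
Below node A the resistance is R2 + (R3‖R_L) = 7682 Ω, so V_A = 12.8 × 7682/8324 = 11.81 V.
Then V_B = V_A × (R3‖R_L)/(R2 + R3‖R_L) = 11.81 × 972.2/7682 = 1.49 V.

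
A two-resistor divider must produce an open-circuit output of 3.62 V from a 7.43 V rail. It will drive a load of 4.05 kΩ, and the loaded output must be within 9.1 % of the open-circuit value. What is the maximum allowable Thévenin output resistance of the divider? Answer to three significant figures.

Loading drop = R_th/(R_th + R_L) ≤ 0.0910, so R_th ≤ R_L · ε/(1−ε) = 4.05 kΩ × 0.0910/0.9090 = 405 Ω.

R_th ≤ 405 Ω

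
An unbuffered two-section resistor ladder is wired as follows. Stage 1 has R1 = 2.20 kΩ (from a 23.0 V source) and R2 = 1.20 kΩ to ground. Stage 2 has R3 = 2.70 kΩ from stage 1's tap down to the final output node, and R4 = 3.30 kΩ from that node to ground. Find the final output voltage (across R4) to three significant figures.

Stage 2 presents R3+R4 = 6.000 kΩ as a load on stage 1's tap.
Stage 1's lower leg becomes R2‖(R3+R4) = 1.000 kΩ, so V_mid = 23.0 × 1.000/3.200 = 7.188 V.
Stage 2 is itself unloaded: V_out = V_mid × R4/(R3+R4) = 7.188 × 3.30/6.000 = 3.95 V.

V_out ≈ 3.95 V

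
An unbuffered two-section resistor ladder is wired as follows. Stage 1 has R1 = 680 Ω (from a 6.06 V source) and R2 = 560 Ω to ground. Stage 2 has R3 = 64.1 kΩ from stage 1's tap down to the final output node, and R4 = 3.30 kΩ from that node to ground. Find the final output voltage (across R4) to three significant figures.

Stage 2 presents R3+R4 = 67400 Ω as a load on stage 1's tap.
Stage 1's lower leg becomes R2‖(R3+R4) = 555.4 Ω, so V_mid = 6.06 × 555.4/1235 = 2.724 V.
Stage 2 is itself unloaded: V_out = V_mid × R4/(R3+R4) = 2.724 × 3300/67400 = 0.133 V.

V_out ≈ 0.133 V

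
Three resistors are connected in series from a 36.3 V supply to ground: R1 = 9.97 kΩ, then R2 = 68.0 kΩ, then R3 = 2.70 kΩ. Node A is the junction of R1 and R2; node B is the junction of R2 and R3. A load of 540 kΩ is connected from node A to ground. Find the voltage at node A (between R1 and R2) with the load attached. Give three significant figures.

V ≈ 31.3 V

Below node A the series string R2+R3 = 70.70 kΩ sits in parallel with the 540 kΩ load: 62.52 kΩ.
V_A = 36.3 × 62.52/(9.97 + 62.52) = 31.3 V.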